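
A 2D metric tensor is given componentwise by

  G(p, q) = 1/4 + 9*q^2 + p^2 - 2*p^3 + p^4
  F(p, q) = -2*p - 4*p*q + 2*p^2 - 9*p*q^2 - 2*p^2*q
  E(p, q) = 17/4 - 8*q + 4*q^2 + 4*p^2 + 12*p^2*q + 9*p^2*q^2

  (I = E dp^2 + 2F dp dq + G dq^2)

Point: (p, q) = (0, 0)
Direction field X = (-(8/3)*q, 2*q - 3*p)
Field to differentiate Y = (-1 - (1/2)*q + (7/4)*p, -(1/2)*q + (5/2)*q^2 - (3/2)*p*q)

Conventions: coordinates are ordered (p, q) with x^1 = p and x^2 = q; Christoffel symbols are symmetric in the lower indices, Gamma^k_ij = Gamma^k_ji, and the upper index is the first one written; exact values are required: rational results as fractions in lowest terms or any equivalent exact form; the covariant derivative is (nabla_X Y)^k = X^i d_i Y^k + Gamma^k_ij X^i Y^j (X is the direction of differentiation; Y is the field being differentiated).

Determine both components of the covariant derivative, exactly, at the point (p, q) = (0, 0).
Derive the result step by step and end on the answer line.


E = 17/4, F = 0, G = 1/4 at the point
E_p = 0, E_q = -8, F_p = -2, F_q = 0, G_p = 0, G_q = 0
EG - F^2 = 17/16;  g^inv = (16/17) * [[1/4, 0], [0, 17/4]]
first-kind symbols [ij,l] = (1/2)(d_i g_jl + d_j g_il - d_l g_ij): [pp,p] = E_p/2 = 0, [pp,q] = F_p - E_q/2 = 2, [pq,p] = E_q/2 = -4, [pq,q] = G_p/2 = 0, [qq,p] = F_q - G_p/2 = 0, [qq,q] = G_q/2 = 0
Gamma^p_ij = (G*[ij,p] - F*[ij,q])/(EG - F^2), Gamma^q_ij = (E*[ij,q] - F*[ij,p])/(EG - F^2)
Gamma_ppp = 0, Gamma_ppq = -16/17, Gamma_pqq = 0, Gamma_qpp = 8, Gamma_qpq = 0, Gamma_qqq = 0
X = (0, 0), Y = (-1, 0) at the point

Answer: (nabla_X Y)^p = 0, (nabla_X Y)^q = 0


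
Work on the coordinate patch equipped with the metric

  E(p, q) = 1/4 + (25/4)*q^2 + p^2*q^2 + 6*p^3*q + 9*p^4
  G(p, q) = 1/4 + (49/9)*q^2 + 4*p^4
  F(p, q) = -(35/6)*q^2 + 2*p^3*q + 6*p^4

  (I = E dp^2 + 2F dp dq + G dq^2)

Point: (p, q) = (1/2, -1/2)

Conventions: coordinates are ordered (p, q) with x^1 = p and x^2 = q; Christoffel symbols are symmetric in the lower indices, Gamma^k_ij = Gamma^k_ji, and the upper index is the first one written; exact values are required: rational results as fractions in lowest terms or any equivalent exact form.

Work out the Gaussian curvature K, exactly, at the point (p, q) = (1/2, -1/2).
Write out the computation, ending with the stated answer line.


E = 33/16, F = -29/24, G = 67/36, EG - F^2 = 685/288 at the point
E_p = 5/2, E_q = -23/4, F_p = 9/4, F_q = 73/12, G_p = 2, G_q = -49/9
E_qq = 13, F_pq = 3/2, G_pp = 12
By Brioschi, K is (det M1 - det M2) divided by (EG - F^2) squared.
M1 = [[-E_qq/2 + F_pq - G_pp/2, E_p/2, F_p - E_q/2], [F_q - G_p/2, E, F], [G_q/2, F, G]] = [[-11, 5/4, 41/8], [61/12, 33/16, -29/24], [-49/18, -29/24, 67/36]]; det M1 = -31607/864
M2 = [[0, E_q/2, G_p/2], [E_q/2, E, F], [G_p/2, F, G]] = [[0, -23/8, 1], [-23/8, 33/16, -29/24], [1, -29/24, 67/36]]; det M2 = -24187/2304
det M1 - det M2 = -180295/6912; K = -180295/6912 / (685/288)^2 = -432708/93845

Answer: K = -432708/93845


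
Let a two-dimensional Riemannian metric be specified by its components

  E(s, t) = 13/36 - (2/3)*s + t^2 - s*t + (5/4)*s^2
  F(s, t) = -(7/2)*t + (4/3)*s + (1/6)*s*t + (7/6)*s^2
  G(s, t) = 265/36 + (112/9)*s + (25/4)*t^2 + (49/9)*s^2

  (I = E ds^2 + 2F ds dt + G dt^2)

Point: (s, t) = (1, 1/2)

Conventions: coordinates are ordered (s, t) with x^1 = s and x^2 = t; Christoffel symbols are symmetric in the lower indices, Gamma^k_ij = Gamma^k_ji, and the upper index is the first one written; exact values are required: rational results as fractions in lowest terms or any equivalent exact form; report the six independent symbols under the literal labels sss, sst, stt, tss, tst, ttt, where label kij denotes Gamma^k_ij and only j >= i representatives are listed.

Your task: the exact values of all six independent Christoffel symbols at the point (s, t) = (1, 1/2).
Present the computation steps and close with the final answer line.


E = 25/36, F = 5/6, G = 429/16 at the point
E_s = 4/3, E_t = 0, F_s = 15/4, F_t = -10/3, G_s = 70/3, G_t = 25/4
EG - F^2 = 10325/576;  g^inv = (576/10325) * [[429/16, -5/6], [-5/6, 25/36]]
first-kind symbols [ij,l] = (1/2)(d_i g_jl + d_j g_il - d_l g_ij): [ss,s] = E_s/2 = 2/3, [ss,t] = F_s - E_t/2 = 15/4, [st,s] = E_t/2 = 0, [st,t] = G_s/2 = 35/3, [tt,s] = F_t - G_s/2 = -15, [tt,t] = G_t/2 = 25/8
Gamma^s_ij = (G*[ij,s] - F*[ij,t])/(EG - F^2), Gamma^t_ij = (E*[ij,t] - F*[ij,s])/(EG - F^2)

Answer: Gamma_sss = 144/175, Gamma_sst = -32/59, Gamma_stt = -46632/2065, Gamma_tss = 4/35, Gamma_tst = 80/177, Gamma_ttt = 338/413


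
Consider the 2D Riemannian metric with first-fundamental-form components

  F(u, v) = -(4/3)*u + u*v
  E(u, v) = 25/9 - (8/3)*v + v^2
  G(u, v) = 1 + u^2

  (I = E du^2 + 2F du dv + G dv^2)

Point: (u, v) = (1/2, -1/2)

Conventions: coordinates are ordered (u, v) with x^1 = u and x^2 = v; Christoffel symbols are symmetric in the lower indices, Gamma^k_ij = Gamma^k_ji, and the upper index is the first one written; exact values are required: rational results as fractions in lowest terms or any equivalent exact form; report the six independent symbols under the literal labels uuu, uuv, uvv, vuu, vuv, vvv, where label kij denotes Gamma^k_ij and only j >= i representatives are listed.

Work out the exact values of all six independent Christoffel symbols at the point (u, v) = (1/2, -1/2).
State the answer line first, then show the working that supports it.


Answer: Gamma_uuu = 0, Gamma_uuv = -33/83, Gamma_uvv = 0, Gamma_vuu = 0, Gamma_vuv = 9/83, Gamma_vvv = 0

E = 157/36, F = -11/12, G = 5/4 at the point
E_u = 0, E_v = -11/3, F_u = -11/6, F_v = 1/2, G_u = 1, G_v = 0
EG - F^2 = 83/18;  g^inv = (18/83) * [[5/4, 11/12], [11/12, 157/36]]
first-kind symbols [ij,l] = (1/2)(d_i g_jl + d_j g_il - d_l g_ij): [uu,u] = E_u/2 = 0, [uu,v] = F_u - E_v/2 = 0, [uv,u] = E_v/2 = -11/6, [uv,v] = G_u/2 = 1/2, [vv,u] = F_v - G_u/2 = 0, [vv,v] = G_v/2 = 0
Gamma^u_ij = (G*[ij,u] - F*[ij,v])/(EG - F^2), Gamma^v_ij = (E*[ij,v] - F*[ij,u])/(EG - F^2)


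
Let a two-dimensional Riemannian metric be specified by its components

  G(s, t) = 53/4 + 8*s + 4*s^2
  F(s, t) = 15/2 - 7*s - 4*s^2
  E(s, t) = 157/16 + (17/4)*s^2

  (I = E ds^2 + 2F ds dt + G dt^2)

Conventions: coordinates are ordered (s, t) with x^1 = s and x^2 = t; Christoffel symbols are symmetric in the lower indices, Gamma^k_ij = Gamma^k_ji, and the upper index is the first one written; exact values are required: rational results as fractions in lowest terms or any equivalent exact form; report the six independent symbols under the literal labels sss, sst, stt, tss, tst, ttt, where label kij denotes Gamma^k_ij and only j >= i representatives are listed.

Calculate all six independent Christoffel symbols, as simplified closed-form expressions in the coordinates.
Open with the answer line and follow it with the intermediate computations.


Answer: Gamma_sss = (-960*s^3 - 3200*s^2 + 4308*s + 3360)/(64*s^4 - 1408*s^3 + 6820*s^2 + 11744*s + 4721), Gamma_sst = (1024*s^3 + 2816*s^2 - 128*s - 1920)/(64*s^4 - 1408*s^3 + 6820*s^2 + 11744*s + 4721), Gamma_stt = (-1024*s^3 - 3072*s^2 - 5440*s - 3392)/(64*s^4 - 1408*s^3 + 6820*s^2 + 11744*s + 4721), Gamma_tss = (-1088*s^3 - 7064*s - 4396)/(64*s^4 - 1408*s^3 + 6820*s^2 + 11744*s + 4721), Gamma_tst = (1088*s^3 + 1088*s^2 + 2512*s + 2512)/(64*s^4 - 1408*s^3 + 6820*s^2 + 11744*s + 4721), Gamma_ttt = (-1024*s^3 - 2816*s^2 + 128*s + 1920)/(64*s^4 - 1408*s^3 + 6820*s^2 + 11744*s + 4721)

E = 157/16 + (17/4)*s^2; F = 15/2 - 7*s - 4*s^2; G = 53/4 + 8*s + 4*s^2
Gamma^k_ij = (1/2) g^{kl} (d_i g_jl + d_j g_il - d_l g_ij), with g^inv = (1/(EG-F^2)) [[G, -F], [-F, E]]
first partials: E_s = (17/2)*s, E_t = 0, F_s = -7 - 8*s, F_t = 0, G_s = 8 + 8*s, G_t = 0
D = EG - F^2 = 4721/64 + (367/2)*s + (1705/16)*s^2 - 22*s^3 + s^4
expanded: Gamma^s_ss = (G E_s - 2F F_s + F E_t)/(2D), Gamma^s_st = (G E_t - F G_s)/(2D), Gamma^s_tt = (2G F_t - G G_s - F G_t)/(2D), Gamma^t_ss = (2E F_s - E E_t - F E_s)/(2D), Gamma^t_st = (E G_s - F E_t)/(2D), Gamma^t_tt = (E G_t - 2F F_t + F G_s)/(2D); substitute and cancel common factors


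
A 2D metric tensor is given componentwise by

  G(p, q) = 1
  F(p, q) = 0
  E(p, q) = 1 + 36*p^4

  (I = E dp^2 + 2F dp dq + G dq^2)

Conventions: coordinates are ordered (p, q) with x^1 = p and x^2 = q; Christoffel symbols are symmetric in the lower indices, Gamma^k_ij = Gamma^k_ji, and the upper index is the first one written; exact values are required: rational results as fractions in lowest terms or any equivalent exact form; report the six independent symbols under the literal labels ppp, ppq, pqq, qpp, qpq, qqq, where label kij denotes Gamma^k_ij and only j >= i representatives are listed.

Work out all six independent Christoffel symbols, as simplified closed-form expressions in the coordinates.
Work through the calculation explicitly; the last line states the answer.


E = 1 + 36*p^4; F = 0; G = 1
Gamma^k_ij = (1/2) g^{kl} (d_i g_jl + d_j g_il - d_l g_ij), with g^inv = (1/(EG-F^2)) [[G, -F], [-F, E]]
first partials: E_p = 144*p^3, E_q = 0, F_p = 0, F_q = 0, G_p = 0, G_q = 0
D = EG - F^2 = 1 + 36*p^4
expanded: Gamma^p_pp = (G E_p - 2F F_p + F E_q)/(2D), Gamma^p_pq = (G E_q - F G_p)/(2D), Gamma^p_qq = (2G F_q - G G_p - F G_q)/(2D), Gamma^q_pp = (2E F_p - E E_q - F E_p)/(2D), Gamma^q_pq = (E G_p - F E_q)/(2D), Gamma^q_qq = (E G_q - 2F F_q + F G_p)/(2D); substitute and cancel common factors

Answer: Gamma_ppp = 72*p^3/(36*p^4 + 1), Gamma_ppq = 0, Gamma_pqq = 0, Gamma_qpp = 0, Gamma_qpq = 0, Gamma_qqq = 0


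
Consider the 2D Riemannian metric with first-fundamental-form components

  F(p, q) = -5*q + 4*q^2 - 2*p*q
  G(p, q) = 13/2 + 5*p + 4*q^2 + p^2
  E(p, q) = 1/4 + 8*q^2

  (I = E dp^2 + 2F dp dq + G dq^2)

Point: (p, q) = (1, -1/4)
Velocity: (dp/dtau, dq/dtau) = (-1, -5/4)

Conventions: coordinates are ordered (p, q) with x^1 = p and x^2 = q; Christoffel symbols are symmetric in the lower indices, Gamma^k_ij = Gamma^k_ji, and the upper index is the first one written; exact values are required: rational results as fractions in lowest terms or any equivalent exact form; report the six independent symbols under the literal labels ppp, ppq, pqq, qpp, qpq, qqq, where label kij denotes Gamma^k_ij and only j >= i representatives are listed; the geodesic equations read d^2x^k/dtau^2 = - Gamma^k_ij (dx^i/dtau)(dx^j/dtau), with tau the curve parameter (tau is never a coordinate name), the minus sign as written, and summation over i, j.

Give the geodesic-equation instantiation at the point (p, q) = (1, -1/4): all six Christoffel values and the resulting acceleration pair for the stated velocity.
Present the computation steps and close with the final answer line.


E = 3/4, F = 2, G = 51/4 at the point
E_p = 0, E_q = -4, F_p = 1/2, F_q = -9, G_p = 7, G_q = -2
EG - F^2 = 89/16;  g^inv = (16/89) * [[51/4, -2], [-2, 3/4]]
first-kind symbols [ij,l] = (1/2)(d_i g_jl + d_j g_il - d_l g_ij): [pp,p] = E_p/2 = 0, [pp,q] = F_p - E_q/2 = 5/2, [pq,p] = E_q/2 = -2, [pq,q] = G_p/2 = 7/2, [qq,p] = F_q - G_p/2 = -25/2, [qq,q] = G_q/2 = -1
Gamma^p_ij = (G*[ij,p] - F*[ij,q])/(EG - F^2), Gamma^q_ij = (E*[ij,q] - F*[ij,p])/(EG - F^2)
Gamma_ppp = -80/89, Gamma_ppq = -520/89, Gamma_pqq = -2518/89, Gamma_qpp = 30/89, Gamma_qpq = 106/89, Gamma_qqq = 388/89
d^2p/dtau^2 = -(Gamma_ppp*(-1)^2 + 2*Gamma_ppq*(-1)*(-5/4) + Gamma_pqq*(-5/4)^2) = 42515/712
d^2q/dtau^2 = -(Gamma_qpp*(-1)^2 + 2*Gamma_qpq*(-1)*(-5/4) + Gamma_qqq*(-5/4)^2) = -3605/356

Answer: Gamma_ppp = -80/89, Gamma_ppq = -520/89, Gamma_pqq = -2518/89, Gamma_qpp = 30/89, Gamma_qpq = 106/89, Gamma_qqq = 388/89; accelerations (d^2p/dtau^2, d^2q/dtau^2) = (42515/712, -3605/356)


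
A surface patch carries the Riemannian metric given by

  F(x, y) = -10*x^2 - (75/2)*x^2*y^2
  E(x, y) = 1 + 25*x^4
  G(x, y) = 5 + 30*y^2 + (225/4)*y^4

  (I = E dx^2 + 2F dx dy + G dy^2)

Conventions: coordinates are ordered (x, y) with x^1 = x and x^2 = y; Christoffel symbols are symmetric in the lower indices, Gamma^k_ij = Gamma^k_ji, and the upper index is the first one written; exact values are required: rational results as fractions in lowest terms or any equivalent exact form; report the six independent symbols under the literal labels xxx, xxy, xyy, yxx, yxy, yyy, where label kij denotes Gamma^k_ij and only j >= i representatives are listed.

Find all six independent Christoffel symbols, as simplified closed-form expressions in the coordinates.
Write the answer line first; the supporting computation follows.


Answer: Gamma_xxx = 40*x^3/(20*x^4 + 45*y^4 + 24*y^2 + 4), Gamma_xxy = 0, Gamma_xyy = -60*x^2*y/(20*x^4 + 45*y^4 + 24*y^2 + 4), Gamma_yxx = (-60*x*y^2 - 16*x)/(20*x^4 + 45*y^4 + 24*y^2 + 4), Gamma_yxy = 0, Gamma_yyy = (90*y^3 + 24*y)/(20*x^4 + 45*y^4 + 24*y^2 + 4)

E = 1 + 25*x^4; F = -10*x^2 - (75/2)*x^2*y^2; G = 5 + 30*y^2 + (225/4)*y^4
Gamma^k_ij = (1/2) g^{kl} (d_i g_jl + d_j g_il - d_l g_ij), with g^inv = (1/(EG-F^2)) [[G, -F], [-F, E]]
first partials: E_x = 100*x^3, E_y = 0, F_x = -20*x - 75*x*y^2, F_y = -75*x^2*y, G_x = 0, G_y = 60*y + 225*y^3
D = EG - F^2 = 5 + 30*y^2 + (225/4)*y^4 + 25*x^4
expanded: Gamma^x_xx = (G E_x - 2F F_x + F E_y)/(2D), Gamma^x_xy = (G E_y - F G_x)/(2D), Gamma^x_yy = (2G F_y - G G_x - F G_y)/(2D), Gamma^y_xx = (2E F_x - E E_y - F E_x)/(2D), Gamma^y_xy = (E G_x - F E_y)/(2D), Gamma^y_yy = (E G_y - 2F F_y + F G_x)/(2D); substitute and cancel common factors


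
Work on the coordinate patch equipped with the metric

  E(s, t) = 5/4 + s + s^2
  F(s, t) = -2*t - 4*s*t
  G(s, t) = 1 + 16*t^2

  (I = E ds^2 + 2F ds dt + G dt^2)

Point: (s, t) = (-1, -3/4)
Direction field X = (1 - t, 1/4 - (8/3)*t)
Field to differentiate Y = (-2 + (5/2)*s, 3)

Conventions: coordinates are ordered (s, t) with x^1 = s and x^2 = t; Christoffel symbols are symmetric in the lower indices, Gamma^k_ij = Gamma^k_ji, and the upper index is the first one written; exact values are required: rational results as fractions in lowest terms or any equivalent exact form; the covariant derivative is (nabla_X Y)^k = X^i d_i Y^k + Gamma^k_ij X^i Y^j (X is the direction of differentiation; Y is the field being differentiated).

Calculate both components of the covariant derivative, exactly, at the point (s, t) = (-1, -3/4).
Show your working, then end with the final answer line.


E = 5/4, F = -3/2, G = 10 at the point
E_s = -1, E_t = 0, F_s = 3, F_t = 2, G_s = 0, G_t = -24
EG - F^2 = 41/4;  g^inv = (4/41) * [[10, 3/2], [3/2, 5/4]]
first-kind symbols [ij,l] = (1/2)(d_i g_jl + d_j g_il - d_l g_ij): [ss,s] = E_s/2 = -1/2, [ss,t] = F_s - E_t/2 = 3, [st,s] = E_t/2 = 0, [st,t] = G_s/2 = 0, [tt,s] = F_t - G_s/2 = 2, [tt,t] = G_t/2 = -12
Gamma^s_ij = (G*[ij,s] - F*[ij,t])/(EG - F^2), Gamma^t_ij = (E*[ij,t] - F*[ij,s])/(EG - F^2)
Gamma_sss = -2/41, Gamma_sst = 0, Gamma_stt = 8/41, Gamma_tss = 12/41, Gamma_tst = 0, Gamma_ttt = -48/41
X = (7/4, 9/4), Y = (-9/2, 3) at the point

Answer: (nabla_X Y)^s = 1993/328, (nabla_X Y)^t = -837/82


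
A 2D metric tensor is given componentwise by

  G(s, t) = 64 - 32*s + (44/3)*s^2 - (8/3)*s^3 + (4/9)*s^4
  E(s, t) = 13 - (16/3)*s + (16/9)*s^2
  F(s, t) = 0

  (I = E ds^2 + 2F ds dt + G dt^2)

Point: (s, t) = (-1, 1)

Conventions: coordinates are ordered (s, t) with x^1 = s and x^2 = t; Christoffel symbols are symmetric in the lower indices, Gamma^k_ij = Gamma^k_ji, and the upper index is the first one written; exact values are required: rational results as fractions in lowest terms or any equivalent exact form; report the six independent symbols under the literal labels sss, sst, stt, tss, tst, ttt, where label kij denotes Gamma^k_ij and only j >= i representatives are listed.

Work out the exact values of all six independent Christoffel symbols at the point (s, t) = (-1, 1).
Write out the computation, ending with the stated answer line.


E = 181/9, F = 0, G = 1024/9 at the point
E_s = -80/9, E_t = 0, F_s = 0, F_t = 0, G_s = -640/9, G_t = 0
EG - F^2 = 185344/81;  g^inv = (81/185344) * [[1024/9, 0], [0, 181/9]]
first-kind symbols [ij,l] = (1/2)(d_i g_jl + d_j g_il - d_l g_ij): [ss,s] = E_s/2 = -40/9, [ss,t] = F_s - E_t/2 = 0, [st,s] = E_t/2 = 0, [st,t] = G_s/2 = -320/9, [tt,s] = F_t - G_s/2 = 320/9, [tt,t] = G_t/2 = 0
Gamma^s_ij = (G*[ij,s] - F*[ij,t])/(EG - F^2), Gamma^t_ij = (E*[ij,t] - F*[ij,s])/(EG - F^2)

Answer: Gamma_sss = -40/181, Gamma_sst = 0, Gamma_stt = 320/181, Gamma_tss = 0, Gamma_tst = -5/16, Gamma_ttt = 0


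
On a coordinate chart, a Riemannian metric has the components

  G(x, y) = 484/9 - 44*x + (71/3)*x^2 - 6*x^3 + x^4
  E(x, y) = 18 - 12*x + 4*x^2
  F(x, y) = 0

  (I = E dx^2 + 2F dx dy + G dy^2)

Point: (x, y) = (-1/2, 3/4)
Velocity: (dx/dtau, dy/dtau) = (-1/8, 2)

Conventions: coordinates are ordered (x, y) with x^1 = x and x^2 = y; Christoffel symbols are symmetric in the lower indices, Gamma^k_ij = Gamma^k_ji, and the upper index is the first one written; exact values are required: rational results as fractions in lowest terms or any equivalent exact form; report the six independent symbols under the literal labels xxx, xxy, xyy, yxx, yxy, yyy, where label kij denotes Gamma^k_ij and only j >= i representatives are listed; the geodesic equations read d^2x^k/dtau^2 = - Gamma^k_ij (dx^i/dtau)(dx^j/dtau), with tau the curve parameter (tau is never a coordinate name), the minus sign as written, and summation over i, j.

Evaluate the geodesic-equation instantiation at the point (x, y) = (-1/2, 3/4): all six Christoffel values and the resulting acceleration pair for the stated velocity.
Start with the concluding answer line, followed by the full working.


Answer: Gamma_xxx = -8/25, Gamma_xxy = 0, Gamma_xyy = 109/75, Gamma_yxx = 0, Gamma_yxy = -48/109, Gamma_yyy = 0; accelerations (d^2x/dtau^2, d^2y/dtau^2) = (-697/120, -24/109)

E = 25, F = 0, G = 11881/144 at the point
E_x = -16, E_y = 0, F_x = 0, F_y = 0, G_x = -218/3, G_y = 0
EG - F^2 = 297025/144;  g^inv = (144/297025) * [[11881/144, 0], [0, 25]]
first-kind symbols [ij,l] = (1/2)(d_i g_jl + d_j g_il - d_l g_ij): [xx,x] = E_x/2 = -8, [xx,y] = F_x - E_y/2 = 0, [xy,x] = E_y/2 = 0, [xy,y] = G_x/2 = -109/3, [yy,x] = F_y - G_x/2 = 109/3, [yy,y] = G_y/2 = 0
Gamma^x_ij = (G*[ij,x] - F*[ij,y])/(EG - F^2), Gamma^y_ij = (E*[ij,y] - F*[ij,x])/(EG - F^2)
Gamma_xxx = -8/25, Gamma_xxy = 0, Gamma_xyy = 109/75, Gamma_yxx = 0, Gamma_yxy = -48/109, Gamma_yyy = 0
d^2x/dtau^2 = -(Gamma_xxx*(-1/8)^2 + 2*Gamma_xxy*(-1/8)*(2) + Gamma_xyy*(2)^2) = -697/120
d^2y/dtau^2 = -(Gamma_yxx*(-1/8)^2 + 2*Gamma_yxy*(-1/8)*(2) + Gamma_yyy*(2)^2) = -24/109


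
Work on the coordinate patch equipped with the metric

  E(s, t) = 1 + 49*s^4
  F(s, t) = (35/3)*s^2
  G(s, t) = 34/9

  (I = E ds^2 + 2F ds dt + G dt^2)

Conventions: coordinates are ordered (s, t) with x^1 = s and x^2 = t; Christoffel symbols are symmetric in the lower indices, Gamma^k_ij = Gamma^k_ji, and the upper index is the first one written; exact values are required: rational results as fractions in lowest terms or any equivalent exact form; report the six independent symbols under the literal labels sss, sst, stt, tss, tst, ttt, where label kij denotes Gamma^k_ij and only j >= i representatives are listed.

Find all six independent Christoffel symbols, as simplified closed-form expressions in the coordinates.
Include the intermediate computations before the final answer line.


E = 1 + 49*s^4; F = (35/3)*s^2; G = 34/9
Gamma^k_ij = (1/2) g^{kl} (d_i g_jl + d_j g_il - d_l g_ij), with g^inv = (1/(EG-F^2)) [[G, -F], [-F, E]]
first partials: E_s = 196*s^3, E_t = 0, F_s = (70/3)*s, F_t = 0, G_s = 0, G_t = 0
D = EG - F^2 = 34/9 + 49*s^4
expanded: Gamma^s_ss = (G E_s - 2F F_s + F E_t)/(2D), Gamma^s_st = (G E_t - F G_s)/(2D), Gamma^s_tt = (2G F_t - G G_s - F G_t)/(2D), Gamma^t_ss = (2E F_s - E E_t - F E_s)/(2D), Gamma^t_st = (E G_s - F E_t)/(2D), Gamma^t_tt = (E G_t - 2F F_t + F G_s)/(2D); substitute and cancel common factors

Answer: Gamma_sss = 882*s^3/(441*s^4 + 34), Gamma_sst = 0, Gamma_stt = 0, Gamma_tss = 210*s/(441*s^4 + 34), Gamma_tst = 0, Gamma_ttt = 0


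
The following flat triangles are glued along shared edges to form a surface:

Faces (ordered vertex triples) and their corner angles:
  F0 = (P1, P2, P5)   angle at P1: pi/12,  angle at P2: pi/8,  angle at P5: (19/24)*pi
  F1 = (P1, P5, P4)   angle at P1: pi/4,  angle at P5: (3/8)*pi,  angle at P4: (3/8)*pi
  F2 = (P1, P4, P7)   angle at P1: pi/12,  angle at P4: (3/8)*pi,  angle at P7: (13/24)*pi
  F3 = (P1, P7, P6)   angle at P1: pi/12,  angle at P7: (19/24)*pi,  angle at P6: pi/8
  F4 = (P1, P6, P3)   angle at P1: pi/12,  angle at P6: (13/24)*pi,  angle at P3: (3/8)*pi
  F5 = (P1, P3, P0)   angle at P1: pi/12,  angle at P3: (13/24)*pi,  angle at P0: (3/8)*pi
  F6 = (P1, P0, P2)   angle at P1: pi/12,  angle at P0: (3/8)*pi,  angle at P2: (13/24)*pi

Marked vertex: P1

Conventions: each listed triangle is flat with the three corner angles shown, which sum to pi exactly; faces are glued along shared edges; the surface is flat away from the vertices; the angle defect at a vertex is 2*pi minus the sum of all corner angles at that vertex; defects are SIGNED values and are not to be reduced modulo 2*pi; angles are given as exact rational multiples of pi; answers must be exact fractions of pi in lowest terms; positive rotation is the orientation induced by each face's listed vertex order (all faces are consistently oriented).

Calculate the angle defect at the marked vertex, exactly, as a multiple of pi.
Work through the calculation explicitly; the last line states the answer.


Sum of corner angles at P1: (3/4)*pi
defect = 2*pi - (3/4)*pi

Answer: defect(P1) = (5/4)*pi


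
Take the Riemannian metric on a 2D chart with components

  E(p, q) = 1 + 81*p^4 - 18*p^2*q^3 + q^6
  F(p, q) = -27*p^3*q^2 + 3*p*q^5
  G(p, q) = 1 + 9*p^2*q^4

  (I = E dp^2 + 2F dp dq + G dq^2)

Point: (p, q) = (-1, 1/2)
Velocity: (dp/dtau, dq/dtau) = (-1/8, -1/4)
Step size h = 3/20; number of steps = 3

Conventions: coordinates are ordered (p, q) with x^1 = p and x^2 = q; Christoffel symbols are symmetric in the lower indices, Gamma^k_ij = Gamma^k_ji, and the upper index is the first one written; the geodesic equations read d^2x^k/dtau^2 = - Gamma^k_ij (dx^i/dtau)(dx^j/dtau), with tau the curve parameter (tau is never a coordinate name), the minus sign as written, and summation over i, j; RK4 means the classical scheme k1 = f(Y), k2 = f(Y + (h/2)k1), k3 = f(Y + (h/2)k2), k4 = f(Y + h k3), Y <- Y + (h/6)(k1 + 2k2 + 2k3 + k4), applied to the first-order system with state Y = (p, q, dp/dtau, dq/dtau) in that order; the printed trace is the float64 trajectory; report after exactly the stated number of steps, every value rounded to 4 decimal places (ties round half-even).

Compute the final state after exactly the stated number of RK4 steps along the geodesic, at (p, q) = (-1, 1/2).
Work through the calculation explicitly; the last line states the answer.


f(Y) = (dp/dtau, dq/dtau, -Gamma^p_ij Y'^i Y'^j, -Gamma^q_ij Y'^i Y'^j) with the Gammas evaluated at the stage position; h = 0.150000; intermediate values shown to 6 dp
step 0: p = -1.0000, q = 0.5000, dp/dtau = -0.1250, dq/dtau = -0.2500
step 1:
  k1: at (p, q) = (-1.000000, 0.500000), (dp/dtau, dq/dtau) = (-0.125000, -0.250000); Gamma_ppp = -1.988718, Gamma_ppq = -0.082863, Gamma_pqq = 0.331453, Gamma_qpp = -0.168061, Gamma_qpq = -0.007003, Gamma_qqq = 0.028010; k1 = (-0.125000, -0.250000, 0.015537, 0.001313)
  k2: at (p, q) = (-1.009375, 0.481250), (dp/dtau, dq/dtau) = (-0.123835, -0.249902); Gamma_ppp = -1.969986, Gamma_ppq = -0.075336, Gamma_pqq = 0.316019, Gamma_qpp = -0.152525, Gamma_qpq = -0.005833, Gamma_qqq = 0.024468; k2 = (-0.123835, -0.249902, 0.015137, 0.001172)
  k3: at (p, q) = (-1.009288, 0.481257), (dp/dtau, dq/dtau) = (-0.123865, -0.249912); Gamma_ppp = -1.970151, Gamma_ppq = -0.075351, Gamma_pqq = 0.316050, Gamma_qpp = -0.152556, Gamma_qpq = -0.005835, Gamma_qqq = 0.024473; k3 = (-0.123865, -0.249912, 0.015153, 0.001173)
  k4: at (p, q) = (-1.018580, 0.462513), (dp/dtau, dq/dtau) = (-0.122727, -0.249824); Gamma_ppp = -1.951906, Gamma_ppq = -0.068322, Gamma_pqq = 0.300927, Gamma_qpp = -0.138107, Gamma_qpq = -0.004834, Gamma_qqq = 0.021292; k4 = (-0.122727, -0.249824, 0.014808, 0.001048)
  Y <- Y + (h/6)(k1 + 2k2 + 2k3 + k4): p = -1.0186, q = 0.4625, dp/dtau = -0.1227, dq/dtau = -0.2498
step 2:
  k1: at (p, q) = (-1.018578, 0.462514), (dp/dtau, dq/dtau) = (-0.122727, -0.249824); Gamma_ppp = -1.951909, Gamma_ppq = -0.068322, Gamma_pqq = 0.300928, Gamma_qpp = -0.138108, Gamma_qpq = -0.004834, Gamma_qqq = 0.021292; k1 = (-0.122727, -0.249824, 0.014807, 0.001048)
  k2: at (p, q) = (-1.027783, 0.443777), (dp/dtau, dq/dtau) = (-0.121616, -0.249745); Gamma_ppp = -1.934155, Gamma_ppq = -0.061769, Gamma_pqq = 0.286111, Gamma_qpp = -0.124684, Gamma_qpq = -0.003982, Gamma_qqq = 0.018444; k2 = (-0.121616, -0.249745, 0.014514, 0.000936)
  k3: at (p, q) = (-1.027699, 0.443783), (dp/dtau, dq/dtau) = (-0.121638, -0.249754); Gamma_ppp = -1.934307, Gamma_ppq = -0.061780, Gamma_pqq = 0.286137, Gamma_qpp = -0.124707, Gamma_qpq = -0.003983, Gamma_qqq = 0.018448; k3 = (-0.121638, -0.249754, 0.014525, 0.000936)
  k4: at (p, q) = (-1.036824, 0.425051), (dp/dtau, dq/dtau) = (-0.120548, -0.249683); Gamma_ppp = -1.917021, Gamma_ppq = -0.055674, Gamma_pqq = 0.271610, Gamma_qpp = -0.112239, Gamma_qpq = -0.003260, Gamma_qqq = 0.015902; k4 = (-0.120548, -0.249683, 0.014277, 0.000836)
  Y <- Y + (h/6)(k1 + 2k2 + 2k3 + k4): p = -1.0368, q = 0.4251, dp/dtau = -0.1205, dq/dtau = -0.2497
step 3:
  k1: at (p, q) = (-1.036823, 0.425051), (dp/dtau, dq/dtau) = (-0.120548, -0.249683); Gamma_ppp = -1.917023, Gamma_ppq = -0.055674, Gamma_pqq = 0.271611, Gamma_qpp = -0.112239, Gamma_qpq = -0.003260, Gamma_qqq = 0.015902; k1 = (-0.120548, -0.249683, 0.014277, 0.000836)
  k2: at (p, q) = (-1.045864, 0.406325), (dp/dtau, dq/dtau) = (-0.119477, -0.249620); Gamma_ppp = -1.900204, Gamma_ppq = -0.049994, Gamma_pqq = 0.257367, Gamma_qpp = -0.100675, Gamma_qpq = -0.002649, Gamma_qqq = 0.013636; k2 = (-0.119477, -0.249620, 0.014070, 0.000745)
  k3: at (p, q) = (-1.045784, 0.406330), (dp/dtau, dq/dtau) = (-0.119493, -0.249627); Gamma_ppp = -1.900346, Gamma_ppq = -0.050003, Gamma_pqq = 0.257389, Gamma_qpp = -0.100692, Gamma_qpq = -0.002649, Gamma_qqq = 0.013638; k3 = (-0.119493, -0.249627, 0.014078, 0.000746)
  k4: at (p, q) = (-1.054747, 0.387607), (dp/dtau, dq/dtau) = (-0.118436, -0.249571); Gamma_ppp = -1.883972, Gamma_ppq = -0.044726, Gamma_pqq = 0.243414, Gamma_qpp = -0.089975, Gamma_qpq = -0.002136, Gamma_qqq = 0.011625; k4 = (-0.118436, -0.249571, 0.013910, 0.000664)
  Y <- Y + (h/6)(k1 + 2k2 + 2k3 + k4): p = -1.0547, q = 0.3876, dp/dtau = -0.1184, dq/dtau = -0.2496

Answer: p = -1.0547, q = 0.3876, dp/dtau = -0.1184, dq/dtau = -0.2496


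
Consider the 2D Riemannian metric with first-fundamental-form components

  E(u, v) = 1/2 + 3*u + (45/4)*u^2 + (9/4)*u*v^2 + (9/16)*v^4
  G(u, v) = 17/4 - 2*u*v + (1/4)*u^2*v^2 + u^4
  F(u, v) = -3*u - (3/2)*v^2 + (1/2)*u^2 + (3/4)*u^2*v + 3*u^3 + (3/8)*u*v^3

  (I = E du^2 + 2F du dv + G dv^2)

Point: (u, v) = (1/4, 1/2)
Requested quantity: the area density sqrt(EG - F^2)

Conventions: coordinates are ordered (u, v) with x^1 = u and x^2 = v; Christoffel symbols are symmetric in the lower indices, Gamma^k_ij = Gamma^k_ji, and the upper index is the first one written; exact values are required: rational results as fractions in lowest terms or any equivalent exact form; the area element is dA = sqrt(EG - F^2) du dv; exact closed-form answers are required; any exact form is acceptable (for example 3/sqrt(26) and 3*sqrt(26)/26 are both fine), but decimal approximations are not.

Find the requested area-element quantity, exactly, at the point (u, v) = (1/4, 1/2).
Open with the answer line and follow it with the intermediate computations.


Answer: sqrt(EG - F^2) = sqrt(492089)/256

E = 545/256, F = -259/256, G = 513/128; EG - F^2 = 492089/65536


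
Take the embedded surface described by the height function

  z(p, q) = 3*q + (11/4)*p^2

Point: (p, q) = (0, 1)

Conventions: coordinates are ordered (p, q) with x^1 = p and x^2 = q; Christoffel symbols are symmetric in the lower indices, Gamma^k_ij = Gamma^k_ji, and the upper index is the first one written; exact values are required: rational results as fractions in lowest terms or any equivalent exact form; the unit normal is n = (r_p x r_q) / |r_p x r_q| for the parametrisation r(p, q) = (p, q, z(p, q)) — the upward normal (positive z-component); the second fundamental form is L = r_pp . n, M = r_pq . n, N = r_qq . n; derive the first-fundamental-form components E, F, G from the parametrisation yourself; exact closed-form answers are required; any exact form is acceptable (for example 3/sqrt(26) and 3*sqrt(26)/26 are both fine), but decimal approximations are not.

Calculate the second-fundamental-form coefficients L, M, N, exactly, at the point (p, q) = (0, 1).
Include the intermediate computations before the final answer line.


z_p = 0, z_q = 3, z_pp = 11/2, z_pq = 0, z_qq = 0
E = 1, F = 0, G = 10; answer radicand W^2 = 10
unnormalised second-form numerators: l = 11/2, m = 0, n = 0; L = l/sqrt(10), and similarly M = m/sqrt(W^2), N = n/sqrt(W^2)

Answer: L = 11*sqrt(10)/20, M = 0, N = 0


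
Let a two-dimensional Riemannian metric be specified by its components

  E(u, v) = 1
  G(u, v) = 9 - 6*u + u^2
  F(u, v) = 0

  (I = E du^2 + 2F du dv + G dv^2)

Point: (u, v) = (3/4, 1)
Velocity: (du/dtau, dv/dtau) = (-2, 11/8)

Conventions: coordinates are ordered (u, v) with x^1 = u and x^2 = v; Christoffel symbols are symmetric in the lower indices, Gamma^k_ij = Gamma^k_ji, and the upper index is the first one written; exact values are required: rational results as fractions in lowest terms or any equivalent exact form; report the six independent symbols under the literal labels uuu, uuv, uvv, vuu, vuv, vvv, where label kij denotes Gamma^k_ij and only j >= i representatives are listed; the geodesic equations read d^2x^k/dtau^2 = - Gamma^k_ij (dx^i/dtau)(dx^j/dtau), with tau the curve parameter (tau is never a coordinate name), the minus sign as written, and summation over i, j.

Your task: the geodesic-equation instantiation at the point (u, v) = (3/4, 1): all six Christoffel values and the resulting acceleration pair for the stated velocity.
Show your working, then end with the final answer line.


E = 1, F = 0, G = 81/16 at the point
E_u = 0, E_v = 0, F_u = 0, F_v = 0, G_u = -9/2, G_v = 0
EG - F^2 = 81/16;  g^inv = (16/81) * [[81/16, 0], [0, 1]]
first-kind symbols [ij,l] = (1/2)(d_i g_jl + d_j g_il - d_l g_ij): [uu,u] = E_u/2 = 0, [uu,v] = F_u - E_v/2 = 0, [uv,u] = E_v/2 = 0, [uv,v] = G_u/2 = -9/4, [vv,u] = F_v - G_u/2 = 9/4, [vv,v] = G_v/2 = 0
Gamma^u_ij = (G*[ij,u] - F*[ij,v])/(EG - F^2), Gamma^v_ij = (E*[ij,v] - F*[ij,u])/(EG - F^2)
Gamma_uuu = 0, Gamma_uuv = 0, Gamma_uvv = 9/4, Gamma_vuu = 0, Gamma_vuv = -4/9, Gamma_vvv = 0
d^2u/dtau^2 = -(Gamma_uuu*(-2)^2 + 2*Gamma_uuv*(-2)*(11/8) + Gamma_uvv*(11/8)^2) = -1089/256
d^2v/dtau^2 = -(Gamma_vuu*(-2)^2 + 2*Gamma_vuv*(-2)*(11/8) + Gamma_vvv*(11/8)^2) = -22/9

Answer: Gamma_uuu = 0, Gamma_uuv = 0, Gamma_uvv = 9/4, Gamma_vuu = 0, Gamma_vuv = -4/9, Gamma_vvv = 0; accelerations (d^2u/dtau^2, d^2v/dtau^2) = (-1089/256, -22/9)


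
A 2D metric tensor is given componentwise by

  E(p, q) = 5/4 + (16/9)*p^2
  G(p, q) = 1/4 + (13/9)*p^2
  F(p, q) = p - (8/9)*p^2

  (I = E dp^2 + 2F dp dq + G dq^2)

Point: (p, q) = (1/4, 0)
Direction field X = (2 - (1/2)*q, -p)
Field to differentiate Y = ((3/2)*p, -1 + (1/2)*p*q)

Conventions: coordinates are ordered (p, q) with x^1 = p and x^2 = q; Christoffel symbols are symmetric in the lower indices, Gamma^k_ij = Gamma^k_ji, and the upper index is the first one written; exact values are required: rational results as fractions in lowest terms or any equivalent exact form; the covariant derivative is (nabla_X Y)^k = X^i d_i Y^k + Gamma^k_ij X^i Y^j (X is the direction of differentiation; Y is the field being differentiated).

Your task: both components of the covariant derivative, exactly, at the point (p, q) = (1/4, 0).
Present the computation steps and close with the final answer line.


E = 49/36, F = 7/36, G = 49/144 at the point
E_p = 8/9, E_q = 0, F_p = 5/9, F_q = 0, G_p = 13/18, G_q = 0
EG - F^2 = 245/576;  g^inv = (576/245) * [[49/144, -7/36], [-7/36, 49/36]]
first-kind symbols [ij,l] = (1/2)(d_i g_jl + d_j g_il - d_l g_ij): [pp,p] = E_p/2 = 4/9, [pp,q] = F_p - E_q/2 = 5/9, [pq,p] = E_q/2 = 0, [pq,q] = G_p/2 = 13/36, [qq,p] = F_q - G_p/2 = -13/36, [qq,q] = G_q/2 = 0
Gamma^p_ij = (G*[ij,p] - F*[ij,q])/(EG - F^2), Gamma^q_ij = (E*[ij,q] - F*[ij,p])/(EG - F^2)
Gamma_ppp = 32/315, Gamma_ppq = -52/315, Gamma_pqq = -13/45, Gamma_qpp = 496/315, Gamma_qpq = 52/45, Gamma_qqq = 52/315
X = (2, -1/4), Y = (3/8, -1) at the point

Answer: (nabla_X Y)^p = 8441/2520, (nabla_X Y)^q = -1769/1440


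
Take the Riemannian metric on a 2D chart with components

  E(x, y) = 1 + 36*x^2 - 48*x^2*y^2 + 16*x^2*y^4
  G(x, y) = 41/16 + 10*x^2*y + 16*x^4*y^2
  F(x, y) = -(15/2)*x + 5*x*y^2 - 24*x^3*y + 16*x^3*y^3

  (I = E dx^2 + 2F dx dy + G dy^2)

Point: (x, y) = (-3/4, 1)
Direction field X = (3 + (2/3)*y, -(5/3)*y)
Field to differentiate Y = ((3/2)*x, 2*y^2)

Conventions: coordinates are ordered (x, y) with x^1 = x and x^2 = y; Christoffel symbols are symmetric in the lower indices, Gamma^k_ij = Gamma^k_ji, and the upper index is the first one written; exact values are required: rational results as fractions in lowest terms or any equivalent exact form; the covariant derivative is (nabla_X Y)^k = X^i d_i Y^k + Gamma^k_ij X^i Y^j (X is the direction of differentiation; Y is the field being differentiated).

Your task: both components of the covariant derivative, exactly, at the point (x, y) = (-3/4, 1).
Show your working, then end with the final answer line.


E = 13/4, F = 21/4, G = 53/4 at the point
E_x = -6, E_y = -18, F_x = -16, F_y = -141/8, G_x = -42, G_y = 63/4
EG - F^2 = 31/2;  g^inv = (2/31) * [[53/4, -21/4], [-21/4, 13/4]]
first-kind symbols [ij,l] = (1/2)(d_i g_jl + d_j g_il - d_l g_ij): [xx,x] = E_x/2 = -3, [xx,y] = F_x - E_y/2 = -7, [xy,x] = E_y/2 = -9, [xy,y] = G_x/2 = -21, [yy,x] = F_y - G_x/2 = 27/8, [yy,y] = G_y/2 = 63/8
Gamma^x_ij = (G*[ij,x] - F*[ij,y])/(EG - F^2), Gamma^y_ij = (E*[ij,y] - F*[ij,x])/(EG - F^2)
Gamma_xxx = -6/31, Gamma_xxy = -18/31, Gamma_xyy = 27/124, Gamma_yxx = -14/31, Gamma_yxy = -42/31, Gamma_yyy = 63/124
X = (11/3, -5/3), Y = (-9/8, 2) at the point

Answer: (nabla_X Y)^x = 7/31, (nabla_X Y)^y = -3529/186


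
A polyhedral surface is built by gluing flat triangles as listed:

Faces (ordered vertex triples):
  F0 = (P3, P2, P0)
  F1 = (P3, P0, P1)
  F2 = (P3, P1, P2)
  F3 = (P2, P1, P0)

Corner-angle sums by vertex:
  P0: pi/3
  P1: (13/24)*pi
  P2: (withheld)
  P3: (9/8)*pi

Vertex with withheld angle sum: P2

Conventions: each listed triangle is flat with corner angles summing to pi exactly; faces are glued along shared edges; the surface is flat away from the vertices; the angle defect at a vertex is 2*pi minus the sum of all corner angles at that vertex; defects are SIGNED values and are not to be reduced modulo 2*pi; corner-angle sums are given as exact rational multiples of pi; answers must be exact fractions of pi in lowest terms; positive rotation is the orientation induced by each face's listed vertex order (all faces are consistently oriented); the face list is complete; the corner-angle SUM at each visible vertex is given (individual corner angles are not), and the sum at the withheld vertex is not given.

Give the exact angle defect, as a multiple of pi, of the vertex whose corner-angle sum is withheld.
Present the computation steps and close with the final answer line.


V = 4, E = 6, F = 4; chi = V - E + F = 2
Gauss-Bonnet: total defect = 2*pi*chi = 4*pi; visible defects sum to 4*pi

Answer: defect(P2) = 0


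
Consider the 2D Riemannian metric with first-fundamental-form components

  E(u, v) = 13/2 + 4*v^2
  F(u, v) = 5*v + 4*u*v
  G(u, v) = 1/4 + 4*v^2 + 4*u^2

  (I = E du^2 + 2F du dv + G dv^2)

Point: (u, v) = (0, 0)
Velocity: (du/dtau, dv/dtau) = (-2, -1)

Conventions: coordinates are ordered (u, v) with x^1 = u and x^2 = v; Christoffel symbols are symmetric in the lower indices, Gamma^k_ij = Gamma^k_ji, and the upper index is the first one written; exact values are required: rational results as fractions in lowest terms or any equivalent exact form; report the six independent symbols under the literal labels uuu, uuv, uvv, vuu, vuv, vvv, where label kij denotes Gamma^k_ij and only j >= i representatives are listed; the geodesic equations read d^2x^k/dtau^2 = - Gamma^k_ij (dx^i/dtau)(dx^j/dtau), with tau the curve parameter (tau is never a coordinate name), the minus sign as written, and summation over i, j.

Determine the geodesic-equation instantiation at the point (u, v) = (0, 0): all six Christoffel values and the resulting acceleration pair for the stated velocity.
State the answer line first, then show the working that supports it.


Answer: Gamma_uuu = 0, Gamma_uuv = 0, Gamma_uvv = 10/13, Gamma_vuu = 0, Gamma_vuv = 0, Gamma_vvv = 0; accelerations (d^2u/dtau^2, d^2v/dtau^2) = (-10/13, 0)

E = 13/2, F = 0, G = 1/4 at the point
E_u = 0, E_v = 0, F_u = 0, F_v = 5, G_u = 0, G_v = 0
EG - F^2 = 13/8;  g^inv = (8/13) * [[1/4, 0], [0, 13/2]]
first-kind symbols [ij,l] = (1/2)(d_i g_jl + d_j g_il - d_l g_ij): [uu,u] = E_u/2 = 0, [uu,v] = F_u - E_v/2 = 0, [uv,u] = E_v/2 = 0, [uv,v] = G_u/2 = 0, [vv,u] = F_v - G_u/2 = 5, [vv,v] = G_v/2 = 0
Gamma^u_ij = (G*[ij,u] - F*[ij,v])/(EG - F^2), Gamma^v_ij = (E*[ij,v] - F*[ij,u])/(EG - F^2)
Gamma_uuu = 0, Gamma_uuv = 0, Gamma_uvv = 10/13, Gamma_vuu = 0, Gamma_vuv = 0, Gamma_vvv = 0
d^2u/dtau^2 = -(Gamma_uuu*(-2)^2 + 2*Gamma_uuv*(-2)*(-1) + Gamma_uvv*(-1)^2) = -10/13
d^2v/dtau^2 = -(Gamma_vuu*(-2)^2 + 2*Gamma_vuv*(-2)*(-1) + Gamma_vvv*(-1)^2) = 0


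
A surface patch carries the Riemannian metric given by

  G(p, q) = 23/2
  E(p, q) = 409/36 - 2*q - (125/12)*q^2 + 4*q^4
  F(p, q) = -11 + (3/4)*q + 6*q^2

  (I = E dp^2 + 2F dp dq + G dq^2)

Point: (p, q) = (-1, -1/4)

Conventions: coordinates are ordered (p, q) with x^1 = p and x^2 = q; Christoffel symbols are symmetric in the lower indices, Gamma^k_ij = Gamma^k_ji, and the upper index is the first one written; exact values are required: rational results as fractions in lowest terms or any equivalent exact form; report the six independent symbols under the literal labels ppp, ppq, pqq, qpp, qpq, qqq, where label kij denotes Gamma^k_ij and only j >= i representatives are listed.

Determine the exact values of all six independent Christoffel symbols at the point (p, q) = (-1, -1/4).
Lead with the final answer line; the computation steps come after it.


Answer: Gamma_ppp = -36849/28075, Gamma_ppq = 39192/28075, Gamma_pqq = -59616/28075, Gamma_qpp = -229543/168450, Gamma_qpq = 36849/28075, Gamma_qqq = -56052/28075

E = 3233/288, F = -173/16, G = 23/2 at the point
E_p = 0, E_q = 71/24, F_p = 0, F_q = -9/4, G_p = 0, G_q = 0
EG - F^2 = 28075/2304;  g^inv = (2304/28075) * [[23/2, 173/16], [173/16, 3233/288]]
first-kind symbols [ij,l] = (1/2)(d_i g_jl + d_j g_il - d_l g_ij): [pp,p] = E_p/2 = 0, [pp,q] = F_p - E_q/2 = -71/48, [pq,p] = E_q/2 = 71/48, [pq,q] = G_p/2 = 0, [qq,p] = F_q - G_p/2 = -9/4, [qq,q] = G_q/2 = 0
Gamma^p_ij = (G*[ij,p] - F*[ij,q])/(EG - F^2), Gamma^q_ij = (E*[ij,q] - F*[ij,p])/(EG - F^2)


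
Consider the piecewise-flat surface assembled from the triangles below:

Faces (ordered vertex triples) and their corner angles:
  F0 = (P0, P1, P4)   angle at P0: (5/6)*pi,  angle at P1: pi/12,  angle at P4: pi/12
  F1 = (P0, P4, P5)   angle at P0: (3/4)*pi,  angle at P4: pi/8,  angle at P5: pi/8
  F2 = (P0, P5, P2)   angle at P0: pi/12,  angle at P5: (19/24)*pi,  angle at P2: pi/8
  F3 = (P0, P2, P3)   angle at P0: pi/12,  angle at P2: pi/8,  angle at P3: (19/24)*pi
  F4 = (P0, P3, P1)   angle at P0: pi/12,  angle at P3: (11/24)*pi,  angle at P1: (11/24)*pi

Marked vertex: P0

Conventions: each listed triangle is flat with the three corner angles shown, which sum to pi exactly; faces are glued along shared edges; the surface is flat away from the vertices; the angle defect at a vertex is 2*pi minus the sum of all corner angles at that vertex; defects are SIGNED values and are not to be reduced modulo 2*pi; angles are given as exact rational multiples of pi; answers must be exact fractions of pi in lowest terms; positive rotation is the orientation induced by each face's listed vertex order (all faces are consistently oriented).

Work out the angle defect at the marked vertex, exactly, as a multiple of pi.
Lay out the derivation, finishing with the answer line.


Sum of corner angles at P0: (11/6)*pi
defect = 2*pi - (11/6)*pi

Answer: defect(P0) = pi/6
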